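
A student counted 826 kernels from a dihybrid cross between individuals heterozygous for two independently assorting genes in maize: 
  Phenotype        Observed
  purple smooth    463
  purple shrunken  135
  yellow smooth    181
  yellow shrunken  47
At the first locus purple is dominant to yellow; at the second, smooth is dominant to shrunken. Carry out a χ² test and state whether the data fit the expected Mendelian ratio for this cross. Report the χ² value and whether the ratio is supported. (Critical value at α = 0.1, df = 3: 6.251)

7.377; not consistent

A dihybrid F₂ with independent assortment and complete dominance at both loci gives a 9:3:3:1 phenotypic ratio.
Expected counts for N = 826 under a 9:3:3:1 ratio (total parts = 16):
  purple smooth: 826 × 9/16 = 464.625
  purple shrunken: 826 × 3/16 = 154.875
  yellow smooth: 826 × 3/16 = 154.875
  yellow shrunken: 826 × 1/16 = 51.625
χ² = Σ (O − E)² / E
  purple smooth: (463 − 464.625)² / 464.625 = 0.0057
  purple shrunken: (135 − 154.875)² / 154.875 = 2.5505
  yellow smooth: (181 − 154.875)² / 154.875 = 4.4069
  yellow shrunken: (47 − 51.625)² / 51.625 = 0.4143
χ² = 0.0057 + 2.5505 + 4.4069 + 0.4143 = 7.3774 ≈ 7.377
Degrees of freedom = 4 − 1 = 3; critical value at α = 0.1 is 6.251.
Since 7.377 > 6.251, we reject the null hypothesis — the data do not fit the 9:3:3:1 ratio.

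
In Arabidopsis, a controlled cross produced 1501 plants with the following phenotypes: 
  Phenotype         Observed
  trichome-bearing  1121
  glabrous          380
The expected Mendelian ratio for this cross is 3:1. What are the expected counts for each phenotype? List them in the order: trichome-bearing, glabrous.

Expected counts for N = 1501 under a 3:1 ratio (total parts = 4):
  trichome-bearing: 1501 × 3/4 = 1125.75
  glabrous: 1501 × 1/4 = 375.25

1125.75, 375.25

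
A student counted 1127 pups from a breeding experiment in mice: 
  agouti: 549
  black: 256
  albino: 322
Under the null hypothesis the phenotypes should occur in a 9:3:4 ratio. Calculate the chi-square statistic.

26.581

The 9:3:4 ratio has 16 parts, so with N = 1127 the expected counts are:
  agouti: 1127 × 9/16 = 633.9375
  black: 1127 × 3/16 = 211.3125
  albino: 1127 × 4/16 = 281.75
χ² = Σ (O − E)² / E
  agouti: (549 − 633.9375)² / 633.9375 = 11.3803
  black: (256 − 211.3125)² / 211.3125 = 9.4503
  albino: (322 − 281.75)² / 281.75 = 5.7500
χ² = 11.3803 + 9.4503 + 5.7500 = 26.5806 ≈ 26.581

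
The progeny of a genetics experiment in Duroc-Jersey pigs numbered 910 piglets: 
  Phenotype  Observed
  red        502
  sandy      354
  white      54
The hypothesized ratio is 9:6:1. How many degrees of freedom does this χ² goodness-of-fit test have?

2

A goodness-of-fit test with 3 phenotype classes has df = 3 − 1 = 2.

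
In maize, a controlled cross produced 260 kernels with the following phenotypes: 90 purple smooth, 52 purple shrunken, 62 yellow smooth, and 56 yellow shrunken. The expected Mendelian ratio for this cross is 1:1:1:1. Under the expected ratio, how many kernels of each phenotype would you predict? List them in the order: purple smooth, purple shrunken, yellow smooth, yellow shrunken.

65, 65, 65, 65

Expected counts for N = 260 under a 1:1:1:1 ratio (total parts = 4):
  purple smooth: 260 × 1/4 = 65
  purple shrunken: 260 × 1/4 = 65
  yellow smooth: 260 × 1/4 = 65
  yellow shrunken: 260 × 1/4 = 65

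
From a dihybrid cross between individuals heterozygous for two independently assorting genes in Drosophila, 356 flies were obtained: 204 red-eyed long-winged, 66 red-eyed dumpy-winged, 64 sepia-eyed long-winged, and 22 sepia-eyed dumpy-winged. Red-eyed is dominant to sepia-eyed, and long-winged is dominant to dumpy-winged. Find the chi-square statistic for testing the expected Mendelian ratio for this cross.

0.195

A dihybrid F₂ with independent assortment and complete dominance at both loci gives a 9:3:3:1 phenotypic ratio.
Under the 9:3:3:1 hypothesis (Σ ratio = 16, N = 356):
  red-eyed long-winged: 356 × 9/16 = 200.25
  red-eyed dumpy-winged: 356 × 3/16 = 66.75
  sepia-eyed long-winged: 356 × 3/16 = 66.75
  sepia-eyed dumpy-winged: 356 × 1/16 = 22.25
χ² = Σ (O − E)² / E
  red-eyed long-winged: (204 − 200.25)² / 200.25 = 0.0702
  red-eyed dumpy-winged: (66 − 66.75)² / 66.75 = 0.0084
  sepia-eyed long-winged: (64 − 66.75)² / 66.75 = 0.1133
  sepia-eyed dumpy-winged: (22 − 22.25)² / 22.25 = 0.0028
χ² = 0.0702 + 0.0084 + 0.1133 + 0.0028 = 0.1947 ≈ 0.195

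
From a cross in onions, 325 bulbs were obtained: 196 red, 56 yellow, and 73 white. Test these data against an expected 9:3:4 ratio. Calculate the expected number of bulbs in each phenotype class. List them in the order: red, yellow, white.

182.8125, 60.9375, 81.25

Expected counts for N = 325 under a 9:3:4 ratio (total parts = 16):
  red: 325 × 9/16 = 182.8125
  yellow: 325 × 3/16 = 60.9375
  white: 325 × 4/16 = 81.25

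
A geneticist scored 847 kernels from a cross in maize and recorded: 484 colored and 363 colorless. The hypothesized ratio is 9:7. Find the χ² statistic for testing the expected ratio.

Under the 9:7 hypothesis (Σ ratio = 16, N = 847):
  colored: 847 × 9/16 = 476.4375
  colorless: 847 × 7/16 = 370.5625
χ² = Σ (O − E)² / E
  colored: (484 − 476.4375)² / 476.4375 = 0.1200
  colorless: (363 − 370.5625)² / 370.5625 = 0.1543
χ² = 0.1200 + 0.1543 = 0.2743 ≈ 0.274

0.274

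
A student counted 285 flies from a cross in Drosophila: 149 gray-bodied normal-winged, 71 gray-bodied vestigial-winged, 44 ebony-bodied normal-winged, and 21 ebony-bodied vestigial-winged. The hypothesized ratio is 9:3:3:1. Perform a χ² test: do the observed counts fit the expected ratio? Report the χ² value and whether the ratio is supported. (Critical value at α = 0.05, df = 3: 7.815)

8.807; not consistent

Under the 9:3:3:1 hypothesis (Σ ratio = 16, N = 285):
  gray-bodied normal-winged: 285 × 9/16 = 160.3125
  gray-bodied vestigial-winged: 285 × 3/16 = 53.4375
  ebony-bodied normal-winged: 285 × 3/16 = 53.4375
  ebony-bodied vestigial-winged: 285 × 1/16 = 17.8125
χ² = Σ (O − E)² / E
  gray-bodied normal-winged: (149 − 160.3125)² / 160.3125 = 0.7983
  gray-bodied vestigial-winged: (71 − 53.4375)² / 53.4375 = 5.7720
  ebony-bodied normal-winged: (44 − 53.4375)² / 53.4375 = 1.6667
  ebony-bodied vestigial-winged: (21 − 17.8125)² / 17.8125 = 0.5704
χ² = 0.7983 + 5.7720 + 1.6667 + 0.5704 = 8.8074 ≈ 8.807
Degrees of freedom = 4 − 1 = 3; critical value at α = 0.05 is 7.815.
Since 8.807 > 7.815, we reject the null hypothesis — the data do not fit the 9:3:3:1 ratio.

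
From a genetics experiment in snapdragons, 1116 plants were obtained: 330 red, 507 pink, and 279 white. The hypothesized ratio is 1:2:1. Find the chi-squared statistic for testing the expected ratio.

Under the 1:2:1 hypothesis (Σ ratio = 4, N = 1116):
  red: 1116 × 1/4 = 279
  pink: 1116 × 2/4 = 558
  white: 1116 × 1/4 = 279
χ² = Σ (O − E)² / E
  red: (330 − 279)² / 279 = 9.3226
  pink: (507 − 558)² / 558 = 4.6613
  white: (279 − 279)² / 279 = 0.0000
χ² = 9.3226 + 4.6613 + 0.0000 = 13.9839 ≈ 13.984

13.984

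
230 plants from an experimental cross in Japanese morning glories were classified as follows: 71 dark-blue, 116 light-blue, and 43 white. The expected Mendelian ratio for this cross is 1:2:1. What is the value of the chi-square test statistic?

6.835

Expected counts for N = 230 under a 1:2:1 ratio (total parts = 4):
  dark-blue: 230 × 1/4 = 57.5
  light-blue: 230 × 2/4 = 115
  white: 230 × 1/4 = 57.5
χ² = Σ (O − E)² / E
  dark-blue: (71 − 57.5)² / 57.5 = 3.1696
  light-blue: (116 − 115)² / 115 = 0.0087
  white: (43 − 57.5)² / 57.5 = 3.6565
χ² = 3.1696 + 0.0087 + 3.6565 = 6.8348 ≈ 6.835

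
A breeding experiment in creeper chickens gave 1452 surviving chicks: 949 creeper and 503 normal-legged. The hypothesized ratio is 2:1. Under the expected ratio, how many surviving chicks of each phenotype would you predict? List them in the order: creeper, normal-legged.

Under the 2:1 hypothesis (Σ ratio = 3, N = 1452):
  creeper: 1452 × 2/3 = 968
  normal-legged: 1452 × 1/3 = 484

968, 484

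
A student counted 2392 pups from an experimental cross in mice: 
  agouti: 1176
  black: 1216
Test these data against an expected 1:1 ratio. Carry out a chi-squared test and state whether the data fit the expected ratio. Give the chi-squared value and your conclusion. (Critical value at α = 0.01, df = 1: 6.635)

Expected counts for N = 2392 under a 1:1 ratio (total parts = 2):
  agouti: 2392 × 1/2 = 1196
  black: 2392 × 1/2 = 1196
χ² = Σ (O − E)² / E
  agouti: (1176 − 1196)² / 1196 = 0.3344
  black: (1216 − 1196)² / 1196 = 0.3344
χ² = 0.3344 + 0.3344 = 0.6688 ≈ 0.669
Degrees of freedom = 2 − 1 = 1; critical value at α = 0.01 is 6.635.
Since 0.669 < 6.635, we fail to reject the null hypothesis — the data are consistent with the 1:1 ratio.

0.669; consistent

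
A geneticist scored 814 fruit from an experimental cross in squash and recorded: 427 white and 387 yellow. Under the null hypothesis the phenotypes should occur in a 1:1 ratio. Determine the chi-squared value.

1.966

The 1:1 ratio has 2 parts, so with N = 814 the expected counts are:
  white: 814 × 1/2 = 407
  yellow: 814 × 1/2 = 407
χ² = Σ (O − E)² / E
  white: (427 − 407)² / 407 = 0.9828
  yellow: (387 − 407)² / 407 = 0.9828
χ² = 0.9828 + 0.9828 = 1.9656 ≈ 1.966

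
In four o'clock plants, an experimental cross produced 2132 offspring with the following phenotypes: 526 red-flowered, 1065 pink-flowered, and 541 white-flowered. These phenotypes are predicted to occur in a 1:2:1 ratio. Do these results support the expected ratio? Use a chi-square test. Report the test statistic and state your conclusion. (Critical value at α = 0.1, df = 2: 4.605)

Expected counts for N = 2132 under a 1:2:1 ratio (total parts = 4):
  red-flowered: 2132 × 1/4 = 533
  pink-flowered: 2132 × 2/4 = 1066
  white-flowered: 2132 × 1/4 = 533
χ² = Σ (O − E)² / E
  red-flowered: (526 − 533)² / 533 = 0.0919
  pink-flowered: (1065 − 1066)² / 1066 = 0.0009
  white-flowered: (541 − 533)² / 533 = 0.1201
χ² = 0.0919 + 0.0009 + 0.1201 = 0.2129 ≈ 0.213
Degrees of freedom = 3 − 1 = 2; critical value at α = 0.1 is 4.605.
Since 0.213 < 4.605, we fail to reject the null hypothesis — the data are consistent with the 1:2:1 ratio.

0.213; consistent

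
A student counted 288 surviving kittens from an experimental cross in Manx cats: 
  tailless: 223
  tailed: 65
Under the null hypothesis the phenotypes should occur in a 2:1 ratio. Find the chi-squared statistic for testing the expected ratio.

Under the 2:1 hypothesis (Σ ratio = 3, N = 288):
  tailless: 288 × 2/3 = 192
  tailed: 288 × 1/3 = 96
χ² = Σ (O − E)² / E
  tailless: (223 − 192)² / 192 = 5.0052
  tailed: (65 − 96)² / 96 = 10.0104
χ² = 5.0052 + 10.0104 = 15.0156 ≈ 15.016

15.016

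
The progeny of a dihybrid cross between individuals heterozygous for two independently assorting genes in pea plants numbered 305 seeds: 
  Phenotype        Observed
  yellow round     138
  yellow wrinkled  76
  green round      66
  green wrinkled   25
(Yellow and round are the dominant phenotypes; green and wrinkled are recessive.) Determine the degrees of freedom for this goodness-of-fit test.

3

A dihybrid F₂ with independent assortment and complete dominance at both loci gives a 9:3:3:1 phenotypic ratio.
A goodness-of-fit test with 4 phenotype classes has df = 4 − 1 = 3.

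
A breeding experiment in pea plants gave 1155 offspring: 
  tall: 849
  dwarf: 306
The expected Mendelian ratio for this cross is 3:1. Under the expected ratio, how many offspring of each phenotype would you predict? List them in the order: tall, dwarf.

The 3:1 ratio has 4 parts, so with N = 1155 the expected counts are:
  tall: 1155 × 3/4 = 866.25
  dwarf: 1155 × 1/4 = 288.75

866.25, 288.75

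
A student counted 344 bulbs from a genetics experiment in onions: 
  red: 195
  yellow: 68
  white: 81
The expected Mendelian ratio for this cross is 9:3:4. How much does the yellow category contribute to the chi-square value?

Total ratio parts = 16. Expected numbers out of 344:
  red: 344 × 9/16 = 193.5
  yellow: 344 × 3/16 = 64.5
  white: 344 × 4/16 = 86
Contribution of yellow: (68 − 64.5)² / 64.5 = 0.1899

0.190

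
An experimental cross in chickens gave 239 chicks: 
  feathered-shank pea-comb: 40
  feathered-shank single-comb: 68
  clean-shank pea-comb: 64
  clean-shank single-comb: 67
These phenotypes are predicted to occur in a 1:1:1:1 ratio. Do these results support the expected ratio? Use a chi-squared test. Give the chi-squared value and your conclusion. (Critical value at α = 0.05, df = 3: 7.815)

8.849; not consistent

Expected counts for N = 239 under a 1:1:1:1 ratio (total parts = 4):
  feathered-shank pea-comb: 239 × 1/4 = 59.75
  feathered-shank single-comb: 239 × 1/4 = 59.75
  clean-shank pea-comb: 239 × 1/4 = 59.75
  clean-shank single-comb: 239 × 1/4 = 59.75
χ² = Σ (O − E)² / E
  feathered-shank pea-comb: (40 − 59.75)² / 59.75 = 6.5282
  feathered-shank single-comb: (68 − 59.75)² / 59.75 = 1.1391
  clean-shank pea-comb: (64 − 59.75)² / 59.75 = 0.3023
  clean-shank single-comb: (67 − 59.75)² / 59.75 = 0.8797
χ² = 6.5282 + 1.1391 + 0.3023 + 0.8797 = 8.8493 ≈ 8.849
Degrees of freedom = 4 − 1 = 3; critical value at α = 0.05 is 7.815.
Since 8.849 > 7.815, we reject the null hypothesis — the data do not fit the 1:1:1:1 ratio.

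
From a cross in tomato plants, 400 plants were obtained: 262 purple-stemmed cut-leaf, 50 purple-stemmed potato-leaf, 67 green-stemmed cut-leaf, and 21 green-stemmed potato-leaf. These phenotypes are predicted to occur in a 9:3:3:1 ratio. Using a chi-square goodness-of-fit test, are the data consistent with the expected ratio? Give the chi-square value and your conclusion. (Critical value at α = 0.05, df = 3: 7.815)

Under the 9:3:3:1 hypothesis (Σ ratio = 16, N = 400):
  purple-stemmed cut-leaf: 400 × 9/16 = 225
  purple-stemmed potato-leaf: 400 × 3/16 = 75
  green-stemmed cut-leaf: 400 × 3/16 = 75
  green-stemmed potato-leaf: 400 × 1/16 = 25
χ² = Σ (O − E)² / E
  purple-stemmed cut-leaf: (262 − 225)² / 225 = 6.0844
  purple-stemmed potato-leaf: (50 − 75)² / 75 = 8.3333
  green-stemmed cut-leaf: (67 − 75)² / 75 = 0.8533
  green-stemmed potato-leaf: (21 − 25)² / 25 = 0.6400
χ² = 6.0844 + 8.3333 + 0.8533 + 0.6400 = 15.911
Degrees of freedom = 4 − 1 = 3; critical value at α = 0.05 is 7.815.
Since 15.911 > 7.815, we reject the null hypothesis — the data do not fit the 9:3:3:1 ratio.

15.911; not consistent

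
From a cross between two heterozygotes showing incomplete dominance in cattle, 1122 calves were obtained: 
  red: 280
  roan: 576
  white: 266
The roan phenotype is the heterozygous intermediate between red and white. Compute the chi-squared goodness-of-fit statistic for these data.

1.152

With incomplete dominance, a heterozygote × heterozygote cross gives a 1:2:1 phenotypic ratio.
The 1:2:1 ratio has 4 parts, so with N = 1122 the expected counts are:
  red: 1122 × 1/4 = 280.5
  roan: 1122 × 2/4 = 561
  white: 1122 × 1/4 = 280.5
χ² = Σ (O − E)² / E
  red: (280 − 280.5)² / 280.5 = 0.0009
  roan: (576 − 561)² / 561 = 0.4011
  white: (266 − 280.5)² / 280.5 = 0.7496
χ² = 0.0009 + 0.4011 + 0.7496 = 1.1516 ≈ 1.152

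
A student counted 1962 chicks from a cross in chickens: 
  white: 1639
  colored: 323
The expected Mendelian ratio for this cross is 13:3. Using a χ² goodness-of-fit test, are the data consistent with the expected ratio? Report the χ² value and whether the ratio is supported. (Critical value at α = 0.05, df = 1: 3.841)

Expected counts for N = 1962 under a 13:3 ratio (total parts = 16):
  white: 1962 × 13/16 = 1594.125
  colored: 1962 × 3/16 = 367.875
χ² = Σ (O − E)² / E
  white: (1639 − 1594.125)² / 1594.125 = 1.2632
  colored: (323 − 367.875)² / 367.875 = 5.4740
χ² = 1.2632 + 5.4740 = 6.7372 ≈ 6.737
Degrees of freedom = 2 − 1 = 1; critical value at α = 0.05 is 3.841.
Since 6.737 > 3.841, we reject the null hypothesis — the data do not fit the 13:3 ratio.

6.737; not consistent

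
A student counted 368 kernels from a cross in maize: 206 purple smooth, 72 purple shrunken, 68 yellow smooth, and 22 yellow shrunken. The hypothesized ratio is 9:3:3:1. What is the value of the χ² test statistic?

The 9:3:3:1 ratio has 16 parts, so with N = 368 the expected counts are:
  purple smooth: 368 × 9/16 = 207
  purple shrunken: 368 × 3/16 = 69
  yellow smooth: 368 × 3/16 = 69
  yellow shrunken: 368 × 1/16 = 23
χ² = Σ (O − E)² / E
  purple smooth: (206 − 207)² / 207 = 0.0048
  purple shrunken: (72 − 69)² / 69 = 0.1304
  yellow smooth: (68 − 69)² / 69 = 0.0145
  yellow shrunken: (22 − 23)² / 23 = 0.0435
χ² = 0.0048 + 0.1304 + 0.0145 + 0.0435 = 0.1932 ≈ 0.193

0.193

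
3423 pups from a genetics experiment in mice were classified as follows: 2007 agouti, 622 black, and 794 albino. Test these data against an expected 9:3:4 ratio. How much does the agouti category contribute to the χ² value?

Under the 9:3:4 hypothesis (Σ ratio = 16, N = 3423):
  agouti: 3423 × 9/16 = 1925.4375
  black: 3423 × 3/16 = 641.8125
  albino: 3423 × 4/16 = 855.75
Contribution of agouti: (2007 − 1925.4375)² / 1925.4375 = 3.4550

3.455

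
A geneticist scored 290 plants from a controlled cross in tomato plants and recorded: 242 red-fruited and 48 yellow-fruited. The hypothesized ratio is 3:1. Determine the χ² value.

Under the 3:1 hypothesis (Σ ratio = 4, N = 290):
  red-fruited: 290 × 3/4 = 217.5
  yellow-fruited: 290 × 1/4 = 72.5
χ² = Σ (O − E)² / E
  red-fruited: (242 − 217.5)² / 217.5 = 2.7598
  yellow-fruited: (48 − 72.5)² / 72.5 = 8.2793
χ² = 2.7598 + 8.2793 = 11.0391 ≈ 11.039

11.039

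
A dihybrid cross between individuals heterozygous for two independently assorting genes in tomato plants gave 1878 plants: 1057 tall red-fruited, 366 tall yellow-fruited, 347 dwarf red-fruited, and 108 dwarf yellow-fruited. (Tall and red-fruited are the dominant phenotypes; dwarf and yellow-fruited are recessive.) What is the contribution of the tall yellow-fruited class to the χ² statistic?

0.547

A dihybrid F₂ with independent assortment and complete dominance at both loci gives a 9:3:3:1 phenotypic ratio.
Under the 9:3:3:1 hypothesis (Σ ratio = 16, N = 1878):
  tall red-fruited: 1878 × 9/16 = 1056.375
  tall yellow-fruited: 1878 × 3/16 = 352.125
  dwarf red-fruited: 1878 × 3/16 = 352.125
  dwarf yellow-fruited: 1878 × 1/16 = 117.375
Contribution of tall yellow-fruited: (366 − 352.125)² / 352.125 = 0.5467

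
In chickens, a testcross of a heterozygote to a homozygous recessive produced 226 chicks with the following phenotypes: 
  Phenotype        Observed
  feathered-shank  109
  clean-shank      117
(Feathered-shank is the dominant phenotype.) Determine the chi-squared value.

0.283

A testcross of a heterozygote (Aa × aa) gives a 1:1 phenotypic ratio.
Expected counts for N = 226 under a 1:1 ratio (total parts = 2):
  feathered-shank: 226 × 1/2 = 113
  clean-shank: 226 × 1/2 = 113
χ² = Σ (O − E)² / E
  feathered-shank: (109 − 113)² / 113 = 0.1416
  clean-shank: (117 − 113)² / 113 = 0.1416
χ² = 0.1416 + 0.1416 = 0.2832 ≈ 0.283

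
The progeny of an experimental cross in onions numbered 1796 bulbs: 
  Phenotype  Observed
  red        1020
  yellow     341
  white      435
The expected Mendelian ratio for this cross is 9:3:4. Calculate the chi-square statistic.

The 9:3:4 ratio has 16 parts, so with N = 1796 the expected counts are:
  red: 1796 × 9/16 = 1010.25
  yellow: 1796 × 3/16 = 336.75
  white: 1796 × 4/16 = 449
χ² = Σ (O − E)² / E
  red: (1020 − 1010.25)² / 1010.25 = 0.0941
  yellow: (341 − 336.75)² / 336.75 = 0.0536
  white: (435 − 449)² / 449 = 0.4365
χ² = 0.0941 + 0.0536 + 0.4365 = 0.5842 ≈ 0.584

0.584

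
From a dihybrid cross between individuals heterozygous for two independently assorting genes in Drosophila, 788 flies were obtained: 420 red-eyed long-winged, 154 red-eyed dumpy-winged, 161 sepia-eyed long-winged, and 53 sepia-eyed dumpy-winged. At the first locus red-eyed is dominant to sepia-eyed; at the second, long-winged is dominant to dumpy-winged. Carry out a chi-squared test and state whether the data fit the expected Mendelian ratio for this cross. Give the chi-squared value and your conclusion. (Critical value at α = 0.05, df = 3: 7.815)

2.958; consistent

A dihybrid F₂ with independent assortment and complete dominance at both loci gives a 9:3:3:1 phenotypic ratio.
Under the 9:3:3:1 hypothesis (Σ ratio = 16, N = 788):
  red-eyed long-winged: 788 × 9/16 = 443.25
  red-eyed dumpy-winged: 788 × 3/16 = 147.75
  sepia-eyed long-winged: 788 × 3/16 = 147.75
  sepia-eyed dumpy-winged: 788 × 1/16 = 49.25
χ² = Σ (O − E)² / E
  red-eyed long-winged: (420 − 443.25)² / 443.25 = 1.2195
  red-eyed dumpy-winged: (154 − 147.75)² / 147.75 = 0.2644
  sepia-eyed long-winged: (161 − 147.75)² / 147.75 = 1.1882
  sepia-eyed dumpy-winged: (53 − 49.25)² / 49.25 = 0.2855
χ² = 1.2195 + 0.2644 + 1.1882 + 0.2855 = 2.9576 ≈ 2.958
Degrees of freedom = 4 − 1 = 3; critical value at α = 0.05 is 7.815.
Since 2.958 < 7.815, we fail to reject the null hypothesis — the data are consistent with the 9:3:3:1 ratio.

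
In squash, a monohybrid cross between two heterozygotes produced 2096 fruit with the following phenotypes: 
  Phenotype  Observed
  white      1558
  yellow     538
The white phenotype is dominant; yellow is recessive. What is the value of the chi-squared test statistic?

0.499

For a monohybrid cross between heterozygotes with complete dominance, the expected phenotypic ratio is 3:1.
Total ratio parts = 4. Expected numbers out of 2096:
  white: 2096 × 3/4 = 1572
  yellow: 2096 × 1/4 = 524
χ² = Σ (O − E)² / E
  white: (1558 − 1572)² / 1572 = 0.1247
  yellow: (538 − 524)² / 524 = 0.3740
χ² = 0.1247 + 0.3740 = 0.4987 ≈ 0.499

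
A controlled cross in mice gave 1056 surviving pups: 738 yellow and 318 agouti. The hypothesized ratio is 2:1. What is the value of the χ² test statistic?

4.926

Total ratio parts = 3. Expected numbers out of 1056:
  yellow: 1056 × 2/3 = 704
  agouti: 1056 × 1/3 = 352
χ² = Σ (O − E)² / E
  yellow: (738 − 704)² / 704 = 1.6420
  agouti: (318 − 352)² / 352 = 3.2841
χ² = 1.6420 + 3.2841 = 4.9261 ≈ 4.926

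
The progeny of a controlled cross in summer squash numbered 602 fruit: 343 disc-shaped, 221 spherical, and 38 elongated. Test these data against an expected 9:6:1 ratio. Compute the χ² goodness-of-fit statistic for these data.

Under the 9:6:1 hypothesis (Σ ratio = 16, N = 602):
  disc-shaped: 602 × 9/16 = 338.625
  spherical: 602 × 6/16 = 225.75
  elongated: 602 × 1/16 = 37.625
χ² = Σ (O − E)² / E
  disc-shaped: (343 − 338.625)² / 338.625 = 0.0565
  spherical: (221 − 225.75)² / 225.75 = 0.0999
  elongated: (38 − 37.625)² / 37.625 = 0.0037
χ² = 0.0565 + 0.0999 + 0.0037 = 0.1601 ≈ 0.160

0.160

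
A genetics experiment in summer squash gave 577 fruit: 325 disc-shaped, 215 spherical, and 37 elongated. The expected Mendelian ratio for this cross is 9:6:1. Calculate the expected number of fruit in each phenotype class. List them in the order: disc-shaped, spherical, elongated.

324.5625, 216.375, 36.0625

Expected counts for N = 577 under a 9:6:1 ratio (total parts = 16):
  disc-shaped: 577 × 9/16 = 324.5625
  spherical: 577 × 6/16 = 216.375
  elongated: 577 × 1/16 = 36.0625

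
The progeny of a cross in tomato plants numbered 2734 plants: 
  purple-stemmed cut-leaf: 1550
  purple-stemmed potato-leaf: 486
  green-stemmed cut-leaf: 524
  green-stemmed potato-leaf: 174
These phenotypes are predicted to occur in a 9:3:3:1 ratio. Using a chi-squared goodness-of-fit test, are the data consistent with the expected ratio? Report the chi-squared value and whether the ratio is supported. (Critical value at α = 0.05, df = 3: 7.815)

Expected counts for N = 2734 under a 9:3:3:1 ratio (total parts = 16):
  purple-stemmed cut-leaf: 2734 × 9/16 = 1537.875
  purple-stemmed potato-leaf: 2734 × 3/16 = 512.625
  green-stemmed cut-leaf: 2734 × 3/16 = 512.625
  green-stemmed potato-leaf: 2734 × 1/16 = 170.875
χ² = Σ (O − E)² / E
  purple-stemmed cut-leaf: (1550 − 1537.875)² / 1537.875 = 0.0956
  purple-stemmed potato-leaf: (486 − 512.625)² / 512.625 = 1.3829
  green-stemmed cut-leaf: (524 − 512.625)² / 512.625 = 0.2524
  green-stemmed potato-leaf: (174 − 170.875)² / 170.875 = 0.0572
χ² = 0.0956 + 1.3829 + 0.2524 + 0.0572 = 1.7881 ≈ 1.788
Degrees of freedom = 4 − 1 = 3; critical value at α = 0.05 is 7.815.
Since 1.788 < 7.815, we fail to reject the null hypothesis — the data are consistent with the 9:3:3:1 ratio.

1.788; consistent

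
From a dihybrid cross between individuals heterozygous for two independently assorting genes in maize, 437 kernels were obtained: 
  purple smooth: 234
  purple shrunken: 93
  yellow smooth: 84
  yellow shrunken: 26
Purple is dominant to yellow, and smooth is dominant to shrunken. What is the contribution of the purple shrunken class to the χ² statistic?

A dihybrid F₂ with independent assortment and complete dominance at both loci gives a 9:3:3:1 phenotypic ratio.
Total ratio parts = 16. Expected numbers out of 437:
  purple smooth: 437 × 9/16 = 245.8125
  purple shrunken: 437 × 3/16 = 81.9375
  yellow smooth: 437 × 3/16 = 81.9375
  yellow shrunken: 437 × 1/16 = 27.3125
Contribution of purple shrunken: (93 − 81.9375)² / 81.9375 = 1.4936

1.494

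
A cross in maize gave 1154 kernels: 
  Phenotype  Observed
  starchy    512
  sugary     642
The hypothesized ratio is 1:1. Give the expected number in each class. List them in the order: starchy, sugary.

577, 577

Total ratio parts = 2. Expected numbers out of 1154:
  starchy: 1154 × 1/2 = 577
  sugary: 1154 × 1/2 = 577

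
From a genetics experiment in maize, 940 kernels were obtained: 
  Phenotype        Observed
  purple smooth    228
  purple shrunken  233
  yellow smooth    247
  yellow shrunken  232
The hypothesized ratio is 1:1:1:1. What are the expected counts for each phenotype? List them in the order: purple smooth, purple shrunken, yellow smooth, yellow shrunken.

Under the 1:1:1:1 hypothesis (Σ ratio = 4, N = 940):
  purple smooth: 940 × 1/4 = 235
  purple shrunken: 940 × 1/4 = 235
  yellow smooth: 940 × 1/4 = 235
  yellow shrunken: 940 × 1/4 = 235

235, 235, 235, 235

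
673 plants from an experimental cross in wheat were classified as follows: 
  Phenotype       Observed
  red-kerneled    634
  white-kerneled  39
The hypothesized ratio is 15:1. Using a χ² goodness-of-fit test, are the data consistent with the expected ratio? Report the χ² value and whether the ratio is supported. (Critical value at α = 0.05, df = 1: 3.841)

The 15:1 ratio has 16 parts, so with N = 673 the expected counts are:
  red-kerneled: 673 × 15/16 = 630.9375
  white-kerneled: 673 × 1/16 = 42.0625
χ² = Σ (O − E)² / E
  red-kerneled: (634 − 630.9375)² / 630.9375 = 0.0149
  white-kerneled: (39 − 42.0625)² / 42.0625 = 0.2230
χ² = 0.0149 + 0.2230 = 0.2379 ≈ 0.238
Degrees of freedom = 2 − 1 = 1; critical value at α = 0.05 is 3.841.
Since 0.238 < 3.841, we fail to reject the null hypothesis — the data are consistent with the 15:1 ratio.

0.238; consistent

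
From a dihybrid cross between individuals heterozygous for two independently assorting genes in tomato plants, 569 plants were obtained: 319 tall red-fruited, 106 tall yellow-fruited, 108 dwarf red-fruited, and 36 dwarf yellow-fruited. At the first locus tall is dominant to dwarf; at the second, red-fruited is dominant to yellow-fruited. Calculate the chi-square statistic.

0.029

A dihybrid F₂ with independent assortment and complete dominance at both loci gives a 9:3:3:1 phenotypic ratio.
The 9:3:3:1 ratio has 16 parts, so with N = 569 the expected counts are:
  tall red-fruited: 569 × 9/16 = 320.0625
  tall yellow-fruited: 569 × 3/16 = 106.6875
  dwarf red-fruited: 569 × 3/16 = 106.6875
  dwarf yellow-fruited: 569 × 1/16 = 35.5625
χ² = Σ (O − E)² / E
  tall red-fruited: (319 − 320.0625)² / 320.0625 = 0.0035
  tall yellow-fruited: (106 − 106.6875)² / 106.6875 = 0.0044
  dwarf red-fruited: (108 − 106.6875)² / 106.6875 = 0.0161
  dwarf yellow-fruited: (36 − 35.5625)² / 35.5625 = 0.0054
χ² = 0.0035 + 0.0044 + 0.0161 + 0.0054 = 0.0294 ≈ 0.029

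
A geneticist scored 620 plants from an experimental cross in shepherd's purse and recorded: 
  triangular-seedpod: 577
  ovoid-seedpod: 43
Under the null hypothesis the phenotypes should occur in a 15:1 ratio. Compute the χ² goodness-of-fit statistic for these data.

Under the 15:1 hypothesis (Σ ratio = 16, N = 620):
  triangular-seedpod: 620 × 15/16 = 581.25
  ovoid-seedpod: 620 × 1/16 = 38.75
χ² = Σ (O − E)² / E
  triangular-seedpod: (577 − 581.25)² / 581.25 = 0.0311
  ovoid-seedpod: (43 − 38.75)² / 38.75 = 0.4661
χ² = 0.0311 + 0.4661 = 0.4972 ≈ 0.497

0.497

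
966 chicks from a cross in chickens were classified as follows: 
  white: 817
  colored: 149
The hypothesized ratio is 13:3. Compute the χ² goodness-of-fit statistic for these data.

Total ratio parts = 16. Expected numbers out of 966:
  white: 966 × 13/16 = 784.875
  colored: 966 × 3/16 = 181.125
χ² = Σ (O − E)² / E
  white: (817 − 784.875)² / 784.875 = 1.3149
  colored: (149 − 181.125)² / 181.125 = 5.6978
χ² = 1.3149 + 5.6978 = 7.0127 ≈ 7.013

7.013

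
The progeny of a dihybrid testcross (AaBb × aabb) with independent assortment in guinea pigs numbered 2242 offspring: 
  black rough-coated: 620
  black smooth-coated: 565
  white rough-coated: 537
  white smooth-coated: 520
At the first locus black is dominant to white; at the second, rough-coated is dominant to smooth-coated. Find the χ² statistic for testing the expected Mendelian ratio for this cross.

10.264

A dihybrid testcross with independent assortment gives a 1:1:1:1 ratio.
The 1:1:1:1 ratio has 4 parts, so with N = 2242 the expected counts are:
  black rough-coated: 2242 × 1/4 = 560.5
  black smooth-coated: 2242 × 1/4 = 560.5
  white rough-coated: 2242 × 1/4 = 560.5
  white smooth-coated: 2242 × 1/4 = 560.5
χ² = Σ (O − E)² / E
  black rough-coated: (620 − 560.5)² / 560.5 = 6.3162
  black smooth-coated: (565 − 560.5)² / 560.5 = 0.0361
  white rough-coated: (537 − 560.5)² / 560.5 = 0.9853
  white smooth-coated: (520 − 560.5)² / 560.5 = 2.9264
χ² = 6.3162 + 0.0361 + 0.9853 + 2.9264 = 10.264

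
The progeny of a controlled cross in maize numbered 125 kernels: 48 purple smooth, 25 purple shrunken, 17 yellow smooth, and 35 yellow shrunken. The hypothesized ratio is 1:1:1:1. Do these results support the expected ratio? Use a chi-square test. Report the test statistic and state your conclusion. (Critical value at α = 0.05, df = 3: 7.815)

Under the 1:1:1:1 hypothesis (Σ ratio = 4, N = 125):
  purple smooth: 125 × 1/4 = 31.25
  purple shrunken: 125 × 1/4 = 31.25
  yellow smooth: 125 × 1/4 = 31.25
  yellow shrunken: 125 × 1/4 = 31.25
χ² = Σ (O − E)² / E
  purple smooth: (48 − 31.25)² / 31.25 = 8.9780
  purple shrunken: (25 − 31.25)² / 31.25 = 1.2500
  yellow smooth: (17 − 31.25)² / 31.25 = 6.4980
  yellow shrunken: (35 − 31.25)² / 31.25 = 0.4500
χ² = 8.9780 + 1.2500 + 6.4980 + 0.4500 = 17.176
Degrees of freedom = 4 − 1 = 3; critical value at α = 0.05 is 7.815.
Since 17.176 > 7.815, we reject the null hypothesis — the data do not fit the 1:1:1:1 ratio.

17.176; not consistent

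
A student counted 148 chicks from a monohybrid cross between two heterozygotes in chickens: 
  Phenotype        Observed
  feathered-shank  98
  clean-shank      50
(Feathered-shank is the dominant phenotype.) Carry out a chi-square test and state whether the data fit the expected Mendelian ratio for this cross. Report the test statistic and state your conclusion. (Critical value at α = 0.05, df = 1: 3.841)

6.090; not consistent

For a monohybrid cross between heterozygotes with complete dominance, the expected phenotypic ratio is 3:1.
The 3:1 ratio has 4 parts, so with N = 148 the expected counts are:
  feathered-shank: 148 × 3/4 = 111
  clean-shank: 148 × 1/4 = 37
χ² = Σ (O − E)² / E
  feathered-shank: (98 − 111)² / 111 = 1.5225
  clean-shank: (50 − 37)² / 37 = 4.5676
χ² = 1.5225 + 4.5676 = 6.0901 ≈ 6.090
Degrees of freedom = 2 − 1 = 1; critical value at α = 0.05 is 3.841.
Since 6.090 > 3.841, we reject the null hypothesis — the data do not fit the 3:1 ratio.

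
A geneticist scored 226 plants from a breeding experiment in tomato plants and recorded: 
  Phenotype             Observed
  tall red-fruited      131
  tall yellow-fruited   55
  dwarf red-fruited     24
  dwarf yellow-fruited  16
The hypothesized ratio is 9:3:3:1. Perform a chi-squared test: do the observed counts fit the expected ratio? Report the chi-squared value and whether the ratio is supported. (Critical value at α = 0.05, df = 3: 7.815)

12.096; not consistent

Expected counts for N = 226 under a 9:3:3:1 ratio (total parts = 16):
  tall red-fruited: 226 × 9/16 = 127.125
  tall yellow-fruited: 226 × 3/16 = 42.375
  dwarf red-fruited: 226 × 3/16 = 42.375
  dwarf yellow-fruited: 226 × 1/16 = 14.125
χ² = Σ (O − E)² / E
  tall red-fruited: (131 − 127.125)² / 127.125 = 0.1181
  tall yellow-fruited: (55 − 42.375)² / 42.375 = 3.7614
  dwarf red-fruited: (24 − 42.375)² / 42.375 = 7.9679
  dwarf yellow-fruited: (16 − 14.125)² / 14.125 = 0.2489
χ² = 0.1181 + 3.7614 + 7.9679 + 0.2489 = 12.0963 ≈ 12.096
Degrees of freedom = 4 − 1 = 3; critical value at α = 0.05 is 7.815.
Since 12.096 > 7.815, we reject the null hypothesis — the data do not fit the 9:3:3:1 ratio.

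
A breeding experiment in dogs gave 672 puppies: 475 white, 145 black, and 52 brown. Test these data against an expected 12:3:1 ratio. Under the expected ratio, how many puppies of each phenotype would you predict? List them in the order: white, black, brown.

504, 126, 42

Expected counts for N = 672 under a 12:3:1 ratio (total parts = 16):
  white: 672 × 12/16 = 504
  black: 672 × 3/16 = 126
  brown: 672 × 1/16 = 42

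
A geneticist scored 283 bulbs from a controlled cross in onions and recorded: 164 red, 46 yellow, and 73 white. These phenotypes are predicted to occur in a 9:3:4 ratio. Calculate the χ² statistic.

Expected counts for N = 283 under a 9:3:4 ratio (total parts = 16):
  red: 283 × 9/16 = 159.1875
  yellow: 283 × 3/16 = 53.0625
  white: 283 × 4/16 = 70.75
χ² = Σ (O − E)² / E
  red: (164 − 159.1875)² / 159.1875 = 0.1455
  yellow: (46 − 53.0625)² / 53.0625 = 0.9400
  white: (73 − 70.75)² / 70.75 = 0.0716
χ² = 0.1455 + 0.9400 + 0.0716 = 1.1571 ≈ 1.157

1.157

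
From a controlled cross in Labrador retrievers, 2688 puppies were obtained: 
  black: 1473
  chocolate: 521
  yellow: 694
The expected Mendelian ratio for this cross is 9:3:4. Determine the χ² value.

Under the 9:3:4 hypothesis (Σ ratio = 16, N = 2688):
  black: 2688 × 9/16 = 1512
  chocolate: 2688 × 3/16 = 504
  yellow: 2688 × 4/16 = 672
χ² = Σ (O − E)² / E
  black: (1473 − 1512)² / 1512 = 1.0060
  chocolate: (521 − 504)² / 504 = 0.5734
  yellow: (694 − 672)² / 672 = 0.7202
χ² = 1.0060 + 0.5734 + 0.7202 = 2.2996 ≈ 2.300

2.300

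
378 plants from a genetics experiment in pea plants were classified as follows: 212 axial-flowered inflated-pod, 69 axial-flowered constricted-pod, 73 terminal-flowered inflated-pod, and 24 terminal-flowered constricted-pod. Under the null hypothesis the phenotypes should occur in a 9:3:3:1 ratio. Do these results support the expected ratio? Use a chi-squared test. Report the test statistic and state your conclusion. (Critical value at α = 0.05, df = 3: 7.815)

Under the 9:3:3:1 hypothesis (Σ ratio = 16, N = 378):
  axial-flowered inflated-pod: 378 × 9/16 = 212.625
  axial-flowered constricted-pod: 378 × 3/16 = 70.875
  terminal-flowered inflated-pod: 378 × 3/16 = 70.875
  terminal-flowered constricted-pod: 378 × 1/16 = 23.625
χ² = Σ (O − E)² / E
  axial-flowered inflated-pod: (212 − 212.625)² / 212.625 = 0.0018
  axial-flowered constricted-pod: (69 − 70.875)² / 70.875 = 0.0496
  terminal-flowered inflated-pod: (73 − 70.875)² / 70.875 = 0.0637
  terminal-flowered constricted-pod: (24 − 23.625)² / 23.625 = 0.0060
χ² = 0.0018 + 0.0496 + 0.0637 + 0.0060 = 0.1211 ≈ 0.121
Degrees of freedom = 4 − 1 = 3; critical value at α = 0.05 is 7.815.
Since 0.121 < 7.815, we fail to reject the null hypothesis — the data are consistent with the 9:3:3:1 ratio.

0.121; consistent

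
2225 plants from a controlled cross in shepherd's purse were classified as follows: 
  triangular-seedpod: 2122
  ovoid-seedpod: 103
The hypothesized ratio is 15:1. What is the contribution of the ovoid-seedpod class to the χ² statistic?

Under the 15:1 hypothesis (Σ ratio = 16, N = 2225):
  triangular-seedpod: 2225 × 15/16 = 2085.9375
  ovoid-seedpod: 2225 × 1/16 = 139.0625
Contribution of ovoid-seedpod: (103 − 139.0625)² / 139.0625 = 9.3519

9.352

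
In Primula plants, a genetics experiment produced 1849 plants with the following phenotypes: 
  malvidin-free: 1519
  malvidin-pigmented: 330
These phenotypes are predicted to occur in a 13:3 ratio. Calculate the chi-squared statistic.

0.989

Total ratio parts = 16. Expected numbers out of 1849:
  malvidin-free: 1849 × 13/16 = 1502.3125
  malvidin-pigmented: 1849 × 3/16 = 346.6875
χ² = Σ (O − E)² / E
  malvidin-free: (1519 − 1502.3125)² / 1502.3125 = 0.1854
  malvidin-pigmented: (330 − 346.6875)² / 346.6875 = 0.8032
χ² = 0.1854 + 0.8032 = 0.9886 ≈ 0.989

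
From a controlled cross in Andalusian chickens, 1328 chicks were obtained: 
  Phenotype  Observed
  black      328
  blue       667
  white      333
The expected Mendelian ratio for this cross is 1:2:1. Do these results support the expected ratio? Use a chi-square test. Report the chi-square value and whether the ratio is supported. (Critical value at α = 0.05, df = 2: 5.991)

Expected counts for N = 1328 under a 1:2:1 ratio (total parts = 4):
  black: 1328 × 1/4 = 332
  blue: 1328 × 2/4 = 664
  white: 1328 × 1/4 = 332
χ² = Σ (O − E)² / E
  black: (328 − 332)² / 332 = 0.0482
  blue: (667 − 664)² / 664 = 0.0136
  white: (333 − 332)² / 332 = 0.0030
χ² = 0.0482 + 0.0136 + 0.0030 = 0.0648 ≈ 0.065
Degrees of freedom = 3 − 1 = 2; critical value at α = 0.05 is 5.991.
Since 0.065 < 5.991, we fail to reject the null hypothesis — the data are consistent with the 1:2:1 ratio.

0.065; consistent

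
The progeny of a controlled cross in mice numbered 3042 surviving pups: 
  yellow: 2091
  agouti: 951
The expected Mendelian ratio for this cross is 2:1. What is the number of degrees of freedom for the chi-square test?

A goodness-of-fit test with 2 phenotype classes has df = 2 − 1 = 1.

1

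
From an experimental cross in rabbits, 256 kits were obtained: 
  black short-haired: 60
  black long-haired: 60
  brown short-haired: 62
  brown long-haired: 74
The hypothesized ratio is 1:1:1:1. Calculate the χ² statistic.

2.125

Expected counts for N = 256 under a 1:1:1:1 ratio (total parts = 4):
  black short-haired: 256 × 1/4 = 64
  black long-haired: 256 × 1/4 = 64
  brown short-haired: 256 × 1/4 = 64
  brown long-haired: 256 × 1/4 = 64
χ² = Σ (O − E)² / E
  black short-haired: (60 − 64)² / 64 = 0.2500
  black long-haired: (60 − 64)² / 64 = 0.2500
  brown short-haired: (62 − 64)² / 64 = 0.0625
  brown long-haired: (74 − 64)² / 64 = 1.5625
χ² = 0.2500 + 0.2500 + 0.0625 + 1.5625 = 2.125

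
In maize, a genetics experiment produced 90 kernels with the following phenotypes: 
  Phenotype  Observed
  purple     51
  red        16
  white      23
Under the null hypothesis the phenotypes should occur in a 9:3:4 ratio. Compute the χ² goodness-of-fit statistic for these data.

Total ratio parts = 16. Expected numbers out of 90:
  purple: 90 × 9/16 = 50.625
  red: 90 × 3/16 = 16.875
  white: 90 × 4/16 = 22.5
χ² = Σ (O − E)² / E
  purple: (51 − 50.625)² / 50.625 = 0.0028
  red: (16 − 16.875)² / 16.875 = 0.0454
  white: (23 − 22.5)² / 22.5 = 0.0111
χ² = 0.0028 + 0.0454 + 0.0111 = 0.0593 ≈ 0.059

0.059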